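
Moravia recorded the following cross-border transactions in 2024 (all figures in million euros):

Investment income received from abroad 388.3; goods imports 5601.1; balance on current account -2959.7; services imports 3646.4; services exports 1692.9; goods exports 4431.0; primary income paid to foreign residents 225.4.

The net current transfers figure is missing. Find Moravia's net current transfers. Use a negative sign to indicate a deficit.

Current account = goods balance + services balance + net primary income + net secondary income
Sum of the known components = -2960.7
Net current transfers = CA - (known components) = -2959.7 - (-2960.7) = 1.0

1.0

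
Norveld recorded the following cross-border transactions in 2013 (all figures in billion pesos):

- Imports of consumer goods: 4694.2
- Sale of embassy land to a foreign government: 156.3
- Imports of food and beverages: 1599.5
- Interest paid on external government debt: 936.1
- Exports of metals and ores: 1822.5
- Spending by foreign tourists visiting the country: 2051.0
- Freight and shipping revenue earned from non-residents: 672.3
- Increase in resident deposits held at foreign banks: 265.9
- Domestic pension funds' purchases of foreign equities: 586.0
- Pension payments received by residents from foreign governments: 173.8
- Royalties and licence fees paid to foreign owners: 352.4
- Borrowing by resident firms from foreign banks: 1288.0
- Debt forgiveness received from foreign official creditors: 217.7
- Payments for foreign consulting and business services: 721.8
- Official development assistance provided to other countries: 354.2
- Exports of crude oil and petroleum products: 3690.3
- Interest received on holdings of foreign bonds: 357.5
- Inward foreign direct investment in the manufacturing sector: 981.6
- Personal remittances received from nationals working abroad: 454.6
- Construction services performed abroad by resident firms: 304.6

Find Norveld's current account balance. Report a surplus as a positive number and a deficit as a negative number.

Goods: 1822.5 - 1599.5 - 4694.2 + 3690.3 = -780.9
Services: -352.4 + 304.6 + 672.3 + 2051.0 - 721.8 = 1953.7
Primary income: 357.5 - 936.1 = -578.6
Secondary income: 454.6 - 354.2 + 173.8 = 274.2
Current account = (-780.9) + 1953.7 + (-578.6) + 274.2 = 868.4
(Excluded from the current account — capital account: sale of embassy land to a foreign government 156.3, debt forgiveness received from foreign official creditors 217.7; financial account: increase in resident deposits held at foreign banks 265.9, domestic pension funds' purchases of foreign equities 586.0, borrowing by resident firms from foreign banks 1288.0, inward foreign direct investment in the manufacturing sector 981.6.)

868.4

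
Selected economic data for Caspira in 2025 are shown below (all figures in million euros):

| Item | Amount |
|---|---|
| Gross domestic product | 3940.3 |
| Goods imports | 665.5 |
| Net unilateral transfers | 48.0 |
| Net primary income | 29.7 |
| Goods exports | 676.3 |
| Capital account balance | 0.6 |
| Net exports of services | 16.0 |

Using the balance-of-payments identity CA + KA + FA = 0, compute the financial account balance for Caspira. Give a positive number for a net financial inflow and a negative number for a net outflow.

-105.1

Goods balance = 676.3 - 665.5 = 10.8
Services balance = 16.0
Trade balance (goods + services) = 10.8 + 16.0 = 26.8
Net primary income = 29.7
Net secondary income = 48.0
Current account = 26.8 + 29.7 + 48.0 = 104.5
Financial account = -(104.5 + 0.6) = -105.1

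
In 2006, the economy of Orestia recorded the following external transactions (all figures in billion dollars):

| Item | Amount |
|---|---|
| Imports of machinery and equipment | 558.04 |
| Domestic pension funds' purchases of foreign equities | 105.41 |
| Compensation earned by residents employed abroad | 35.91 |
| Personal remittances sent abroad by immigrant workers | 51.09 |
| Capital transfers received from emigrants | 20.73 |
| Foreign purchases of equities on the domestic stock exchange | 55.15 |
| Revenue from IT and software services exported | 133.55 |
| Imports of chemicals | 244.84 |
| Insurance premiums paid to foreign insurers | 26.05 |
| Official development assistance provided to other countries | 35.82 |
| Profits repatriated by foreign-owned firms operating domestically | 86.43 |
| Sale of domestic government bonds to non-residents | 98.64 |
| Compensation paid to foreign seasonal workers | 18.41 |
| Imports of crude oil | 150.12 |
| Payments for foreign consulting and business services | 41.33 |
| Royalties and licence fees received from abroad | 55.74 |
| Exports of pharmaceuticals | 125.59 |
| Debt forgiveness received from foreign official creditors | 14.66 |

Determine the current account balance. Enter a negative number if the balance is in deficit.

Goods: -558.04 - 244.84 - 150.12 + 125.59 = -827.41
Services: 133.55 - 26.05 + 55.74 - 41.33 = 121.91
Primary income: -18.41 + 35.91 - 86.43 = -68.93
Secondary income: -51.09 - 35.82 = -86.91
Current account = (-827.41) + 121.91 + (-68.93) + (-86.91) = -861.34
(Excluded from the current account — financial account: domestic pension funds' purchases of foreign equities 105.41, foreign purchases of equities on the domestic stock exchange 55.15, sale of domestic government bonds to non-residents 98.64; capital account: capital transfers received from emigrants 20.73, debt forgiveness received from foreign official creditors 14.66.)

-861.34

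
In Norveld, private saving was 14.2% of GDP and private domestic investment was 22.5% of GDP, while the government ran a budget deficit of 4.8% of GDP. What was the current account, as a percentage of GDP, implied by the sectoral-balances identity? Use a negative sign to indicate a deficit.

By the sectoral-balances identity, CA = (S_private - I) + (T - G).
Private balance = 14.2 - 22.5 = -8.3
Government balance (T - G) = -4.8
CA = -8.3 + (-4.8) = -13.1

-13.1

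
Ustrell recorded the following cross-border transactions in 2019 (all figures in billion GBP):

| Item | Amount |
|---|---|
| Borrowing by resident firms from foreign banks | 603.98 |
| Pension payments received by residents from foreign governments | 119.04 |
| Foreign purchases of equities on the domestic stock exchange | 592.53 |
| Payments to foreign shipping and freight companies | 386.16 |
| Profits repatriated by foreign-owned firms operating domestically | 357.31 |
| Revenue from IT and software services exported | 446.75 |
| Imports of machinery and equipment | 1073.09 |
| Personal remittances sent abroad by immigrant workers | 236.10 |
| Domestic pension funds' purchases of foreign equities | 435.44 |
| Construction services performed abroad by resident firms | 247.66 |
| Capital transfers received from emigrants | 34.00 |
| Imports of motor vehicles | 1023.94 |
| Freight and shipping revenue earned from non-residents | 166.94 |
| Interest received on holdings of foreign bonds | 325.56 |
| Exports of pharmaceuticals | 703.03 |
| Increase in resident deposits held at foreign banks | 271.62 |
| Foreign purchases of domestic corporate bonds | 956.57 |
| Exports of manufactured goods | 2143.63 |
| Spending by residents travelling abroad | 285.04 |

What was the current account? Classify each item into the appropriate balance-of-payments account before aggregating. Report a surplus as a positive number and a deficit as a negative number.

Goods: 2143.63 - 1073.09 + 703.03 - 1023.94 = 749.63
Services: 166.94 + 446.75 + 247.66 - 285.04 - 386.16 = 190.15
Primary income: -357.31 + 325.56 = -31.75
Secondary income: -236.10 + 119.04 = -117.06
Current account = 749.63 + 190.15 + (-31.75) + (-117.06) = 790.97
(Excluded from the current account — financial account: borrowing by resident firms from foreign banks 603.98, foreign purchases of equities on the domestic stock exchange 592.53, domestic pension funds' purchases of foreign equities 435.44, increase in resident deposits held at foreign banks 271.62, foreign purchases of domestic corporate bonds 956.57; capital account: capital transfers received from emigrants 34.00.)

790.97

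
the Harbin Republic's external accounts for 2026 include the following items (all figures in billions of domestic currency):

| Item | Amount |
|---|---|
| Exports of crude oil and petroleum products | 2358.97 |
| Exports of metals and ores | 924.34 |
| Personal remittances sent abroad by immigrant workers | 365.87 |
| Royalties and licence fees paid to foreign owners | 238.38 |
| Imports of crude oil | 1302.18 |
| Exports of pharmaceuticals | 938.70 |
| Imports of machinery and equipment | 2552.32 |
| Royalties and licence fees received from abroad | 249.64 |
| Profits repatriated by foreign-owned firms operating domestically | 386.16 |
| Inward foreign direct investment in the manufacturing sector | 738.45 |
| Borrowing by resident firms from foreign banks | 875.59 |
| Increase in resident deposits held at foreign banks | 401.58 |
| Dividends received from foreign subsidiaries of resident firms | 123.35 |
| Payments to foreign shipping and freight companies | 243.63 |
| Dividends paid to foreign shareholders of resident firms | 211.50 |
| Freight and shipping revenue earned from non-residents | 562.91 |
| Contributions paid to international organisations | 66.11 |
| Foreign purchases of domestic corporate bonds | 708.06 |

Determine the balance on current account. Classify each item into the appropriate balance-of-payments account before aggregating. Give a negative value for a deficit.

Goods: -2552.32 + 938.70 + 924.34 - 1302.18 + 2358.97 = 367.51
Services: -243.63 + 562.91 + 249.64 - 238.38 = 330.54
Primary income: -211.50 + 123.35 - 386.16 = -474.31
Secondary income: -66.11 - 365.87 = -431.98
Current account = 367.51 + 330.54 + (-474.31) + (-431.98) = -208.24
(Excluded from the current account — financial account: inward foreign direct investment in the manufacturing sector 738.45, borrowing by resident firms from foreign banks 875.59, increase in resident deposits held at foreign banks 401.58, foreign purchases of domestic corporate bonds 708.06.)

-208.24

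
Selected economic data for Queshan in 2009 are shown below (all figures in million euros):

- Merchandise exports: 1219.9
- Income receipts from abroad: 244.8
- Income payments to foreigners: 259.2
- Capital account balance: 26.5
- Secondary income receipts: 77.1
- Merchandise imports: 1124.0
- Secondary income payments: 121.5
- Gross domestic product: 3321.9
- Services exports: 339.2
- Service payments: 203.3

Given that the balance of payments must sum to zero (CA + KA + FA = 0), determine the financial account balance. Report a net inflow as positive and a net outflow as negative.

-199.5

Goods balance = 1219.9 - 1124.0 = 95.9
Services balance = 339.2 - 203.3 = 135.9
Trade balance (goods + services) = 95.9 + 135.9 = 231.8
Net primary income = 244.8 - 259.2 = -14.4
Net secondary income = 77.1 - 121.5 = -44.4
Current account = 231.8 + (-14.4) + (-44.4) = 173.0
Financial account = -(173.0 + 26.5) = -199.5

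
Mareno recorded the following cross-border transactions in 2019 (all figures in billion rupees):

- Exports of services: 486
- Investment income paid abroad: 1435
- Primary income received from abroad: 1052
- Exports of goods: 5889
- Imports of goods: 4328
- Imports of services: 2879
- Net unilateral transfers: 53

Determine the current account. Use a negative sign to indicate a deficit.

-1162

Goods balance = 5889 - 4328 = 1561
Services balance = 486 - 2879 = -2393
Trade balance (goods + services) = 1561 + (-2393) = -832
Net primary income = 1052 - 1435 = -383
Net secondary income = 53
Current account = -832 + (-383) + 53 = -1162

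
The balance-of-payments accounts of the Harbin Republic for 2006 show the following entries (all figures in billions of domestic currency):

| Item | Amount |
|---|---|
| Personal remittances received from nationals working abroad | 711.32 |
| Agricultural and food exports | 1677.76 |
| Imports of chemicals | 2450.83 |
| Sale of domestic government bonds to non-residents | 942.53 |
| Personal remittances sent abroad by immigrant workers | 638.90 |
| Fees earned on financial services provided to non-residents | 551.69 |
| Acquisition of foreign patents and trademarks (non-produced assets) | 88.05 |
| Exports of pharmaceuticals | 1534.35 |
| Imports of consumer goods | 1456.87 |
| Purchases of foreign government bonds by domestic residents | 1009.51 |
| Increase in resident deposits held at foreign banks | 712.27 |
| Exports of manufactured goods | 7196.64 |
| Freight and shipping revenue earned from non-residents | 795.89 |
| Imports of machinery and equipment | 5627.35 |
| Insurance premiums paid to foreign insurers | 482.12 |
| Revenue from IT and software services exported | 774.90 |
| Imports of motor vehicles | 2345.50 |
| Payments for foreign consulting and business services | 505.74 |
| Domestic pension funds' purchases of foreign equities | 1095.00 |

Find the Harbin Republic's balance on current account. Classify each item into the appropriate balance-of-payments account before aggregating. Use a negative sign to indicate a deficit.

Goods: -2345.50 - 1456.87 - 2450.83 - 5627.35 + 1534.35 + 7196.64 + 1677.76 = -1471.80
Services: -505.74 + 551.69 - 482.12 + 795.89 + 774.90 = 1134.62
Secondary income: -638.90 + 711.32 = 72.42
Current account = (-1471.80) + 1134.62 + 72.42 = -264.76
(Excluded from the current account — financial account: sale of domestic government bonds to non-residents 942.53, purchases of foreign government bonds by domestic residents 1009.51, increase in resident deposits held at foreign banks 712.27, domestic pension funds' purchases of foreign equities 1095.00; capital account: acquisition of foreign patents and trademarks (non-produced assets) 88.05.)

-264.76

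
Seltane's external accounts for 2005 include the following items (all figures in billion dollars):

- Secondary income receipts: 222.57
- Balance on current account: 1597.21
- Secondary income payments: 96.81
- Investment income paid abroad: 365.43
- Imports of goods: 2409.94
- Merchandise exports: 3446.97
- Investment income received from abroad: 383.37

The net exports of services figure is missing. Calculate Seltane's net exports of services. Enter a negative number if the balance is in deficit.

Current account = goods balance + services balance + net primary income + net secondary income
Sum of the known components = 1180.73
Net exports of services = CA - (known components) = 1597.21 - 1180.73 = 416.48

416.48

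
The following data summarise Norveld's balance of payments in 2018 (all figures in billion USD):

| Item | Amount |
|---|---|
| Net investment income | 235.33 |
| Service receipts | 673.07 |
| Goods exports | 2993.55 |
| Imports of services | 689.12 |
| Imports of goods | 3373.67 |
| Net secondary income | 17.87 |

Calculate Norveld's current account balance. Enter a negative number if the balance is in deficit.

-142.97

Goods balance = 2993.55 - 3373.67 = -380.12
Services balance = 673.07 - 689.12 = -16.05
Trade balance (goods + services) = -380.12 + (-16.05) = -396.17
Net primary income = 235.33
Net secondary income = 17.87
Current account = -396.17 + 235.33 + 17.87 = -142.97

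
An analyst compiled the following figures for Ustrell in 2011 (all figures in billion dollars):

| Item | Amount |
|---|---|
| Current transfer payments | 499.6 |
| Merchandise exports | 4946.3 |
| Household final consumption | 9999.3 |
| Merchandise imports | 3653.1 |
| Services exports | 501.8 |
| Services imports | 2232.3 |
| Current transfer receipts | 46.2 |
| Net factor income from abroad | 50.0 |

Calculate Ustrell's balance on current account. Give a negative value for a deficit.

Goods balance = 4946.3 - 3653.1 = 1293.2
Services balance = 501.8 - 2232.3 = -1730.5
Trade balance (goods + services) = 1293.2 + (-1730.5) = -437.3
Net primary income = 50.0
Net secondary income = 46.2 - 499.6 = -453.4
Current account = -437.3 + 50.0 + (-453.4) = -840.7

-840.7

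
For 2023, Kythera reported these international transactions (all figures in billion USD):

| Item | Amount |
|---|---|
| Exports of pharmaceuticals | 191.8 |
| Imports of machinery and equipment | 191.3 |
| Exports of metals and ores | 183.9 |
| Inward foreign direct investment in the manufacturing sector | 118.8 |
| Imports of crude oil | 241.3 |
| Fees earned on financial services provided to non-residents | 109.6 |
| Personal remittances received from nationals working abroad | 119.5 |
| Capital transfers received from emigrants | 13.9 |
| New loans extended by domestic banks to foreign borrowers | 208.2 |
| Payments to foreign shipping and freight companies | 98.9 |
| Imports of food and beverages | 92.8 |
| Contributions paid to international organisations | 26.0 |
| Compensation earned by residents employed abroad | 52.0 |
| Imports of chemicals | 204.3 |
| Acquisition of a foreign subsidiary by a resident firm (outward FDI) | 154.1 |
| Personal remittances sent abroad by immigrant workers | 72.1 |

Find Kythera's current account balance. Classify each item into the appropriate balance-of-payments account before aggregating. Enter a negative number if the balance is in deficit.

Goods: -241.3 - 92.8 + 191.8 + 183.9 - 191.3 - 204.3 = -354.0
Services: 109.6 - 98.9 = 10.7
Primary income: 52.0
Secondary income: 119.5 - 26.0 - 72.1 = 21.4
Current account = (-354.0) + 10.7 + 52.0 + 21.4 = -269.9
(Excluded from the current account — financial account: inward foreign direct investment in the manufacturing sector 118.8, new loans extended by domestic banks to foreign borrowers 208.2, acquisition of a foreign subsidiary by a resident firm (outward FDI) 154.1; capital account: capital transfers received from emigrants 13.9.)

-269.9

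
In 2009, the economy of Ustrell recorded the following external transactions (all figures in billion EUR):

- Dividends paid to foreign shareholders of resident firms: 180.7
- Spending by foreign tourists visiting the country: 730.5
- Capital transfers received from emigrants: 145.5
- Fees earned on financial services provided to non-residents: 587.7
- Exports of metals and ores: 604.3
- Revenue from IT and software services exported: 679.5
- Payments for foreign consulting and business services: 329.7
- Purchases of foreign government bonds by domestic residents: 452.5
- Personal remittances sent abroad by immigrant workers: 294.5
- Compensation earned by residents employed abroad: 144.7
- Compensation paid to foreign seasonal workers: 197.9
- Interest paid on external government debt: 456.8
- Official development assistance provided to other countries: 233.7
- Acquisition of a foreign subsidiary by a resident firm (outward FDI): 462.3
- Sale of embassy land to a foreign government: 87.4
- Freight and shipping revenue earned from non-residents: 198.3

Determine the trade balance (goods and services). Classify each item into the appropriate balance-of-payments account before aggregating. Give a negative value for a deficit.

Goods: 604.3
Services: 730.5 + 198.3 - 329.7 + 679.5 + 587.7 = 1866.3
Trade balance = 604.3 + 1866.3 = 2470.6
(Excluded from the trade balance — primary income: dividends paid to foreign shareholders of resident firms 180.7, compensation earned by residents employed abroad 144.7, compensation paid to foreign seasonal workers 197.9, interest paid on external government debt 456.8; capital account: capital transfers received from emigrants 145.5, sale of embassy land to a foreign government 87.4; financial account: purchases of foreign government bonds by domestic residents 452.5, acquisition of a foreign subsidiary by a resident firm (outward FDI) 462.3; secondary income: personal remittances sent abroad by immigrant workers 294.5, official development assistance provided to other countries 233.7.)

2470.6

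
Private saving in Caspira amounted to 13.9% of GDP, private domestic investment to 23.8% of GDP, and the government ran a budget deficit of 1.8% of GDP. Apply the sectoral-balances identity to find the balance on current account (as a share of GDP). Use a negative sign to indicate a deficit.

By the sectoral-balances identity, CA = (S_private - I) + (T - G).
Private balance = 13.9 - 23.8 = -9.9
Government balance (T - G) = -1.8
CA = -9.9 + (-1.8) = -11.7

-11.7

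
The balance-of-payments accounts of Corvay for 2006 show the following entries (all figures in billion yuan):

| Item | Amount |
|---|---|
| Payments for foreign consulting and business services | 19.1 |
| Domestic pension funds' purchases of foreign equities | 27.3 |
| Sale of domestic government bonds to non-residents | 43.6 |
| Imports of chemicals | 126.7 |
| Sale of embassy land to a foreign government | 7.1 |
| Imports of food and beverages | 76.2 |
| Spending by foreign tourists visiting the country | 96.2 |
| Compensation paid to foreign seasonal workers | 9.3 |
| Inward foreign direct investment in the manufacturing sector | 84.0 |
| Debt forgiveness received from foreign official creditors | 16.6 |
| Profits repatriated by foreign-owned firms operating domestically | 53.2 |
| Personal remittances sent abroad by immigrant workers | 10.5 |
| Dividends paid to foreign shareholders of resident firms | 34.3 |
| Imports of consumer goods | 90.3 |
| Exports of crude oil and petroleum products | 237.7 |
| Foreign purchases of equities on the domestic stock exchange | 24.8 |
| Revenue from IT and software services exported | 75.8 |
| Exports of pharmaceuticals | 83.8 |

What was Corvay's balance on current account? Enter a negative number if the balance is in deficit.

Goods: 237.7 - 90.3 - 126.7 + 83.8 - 76.2 = 28.3
Services: 96.2 + 75.8 - 19.1 = 152.9
Primary income: -34.3 - 9.3 - 53.2 = -96.8
Secondary income: -10.5
Current account = 28.3 + 152.9 + (-96.8) + (-10.5) = 73.9
(Excluded from the current account — financial account: domestic pension funds' purchases of foreign equities 27.3, sale of domestic government bonds to non-residents 43.6, inward foreign direct investment in the manufacturing sector 84.0, foreign purchases of equities on the domestic stock exchange 24.8; capital account: sale of embassy land to a foreign government 7.1, debt forgiveness received from foreign official creditors 16.6.)

73.9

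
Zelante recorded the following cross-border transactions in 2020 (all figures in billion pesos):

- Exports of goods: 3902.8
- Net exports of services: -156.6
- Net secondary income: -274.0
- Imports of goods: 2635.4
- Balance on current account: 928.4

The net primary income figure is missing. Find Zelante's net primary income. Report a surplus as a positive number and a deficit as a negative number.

91.6

Current account = goods balance + services balance + net primary income + net secondary income
Sum of the known components = 836.8
Net primary income = CA - (known components) = 928.4 - 836.8 = 91.6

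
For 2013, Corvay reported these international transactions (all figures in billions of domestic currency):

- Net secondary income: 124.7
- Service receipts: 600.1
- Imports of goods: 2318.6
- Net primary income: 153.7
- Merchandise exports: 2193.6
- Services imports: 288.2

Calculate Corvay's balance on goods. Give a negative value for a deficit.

-125.0

Goods balance = 2193.6 - 2318.6 = -125.0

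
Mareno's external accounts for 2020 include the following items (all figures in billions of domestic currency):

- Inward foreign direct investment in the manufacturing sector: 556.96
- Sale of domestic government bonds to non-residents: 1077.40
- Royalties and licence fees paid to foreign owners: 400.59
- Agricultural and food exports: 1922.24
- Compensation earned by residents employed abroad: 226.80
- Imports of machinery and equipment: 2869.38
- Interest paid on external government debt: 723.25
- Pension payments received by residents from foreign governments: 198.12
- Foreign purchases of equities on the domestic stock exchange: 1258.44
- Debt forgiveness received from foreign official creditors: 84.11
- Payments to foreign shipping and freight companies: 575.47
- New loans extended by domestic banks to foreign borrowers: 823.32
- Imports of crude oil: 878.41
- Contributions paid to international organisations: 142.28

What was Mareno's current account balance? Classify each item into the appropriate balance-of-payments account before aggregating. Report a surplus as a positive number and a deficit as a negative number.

Goods: 1922.24 - 878.41 - 2869.38 = -1825.55
Services: -400.59 - 575.47 = -976.06
Primary income: -723.25 + 226.80 = -496.45
Secondary income: -142.28 + 198.12 = 55.84
Current account = (-1825.55) + (-976.06) + (-496.45) + 55.84 = -3242.22
(Excluded from the current account — financial account: inward foreign direct investment in the manufacturing sector 556.96, sale of domestic government bonds to non-residents 1077.40, foreign purchases of equities on the domestic stock exchange 1258.44, new loans extended by domestic banks to foreign borrowers 823.32; capital account: debt forgiveness received from foreign official creditors 84.11.)

-3242.22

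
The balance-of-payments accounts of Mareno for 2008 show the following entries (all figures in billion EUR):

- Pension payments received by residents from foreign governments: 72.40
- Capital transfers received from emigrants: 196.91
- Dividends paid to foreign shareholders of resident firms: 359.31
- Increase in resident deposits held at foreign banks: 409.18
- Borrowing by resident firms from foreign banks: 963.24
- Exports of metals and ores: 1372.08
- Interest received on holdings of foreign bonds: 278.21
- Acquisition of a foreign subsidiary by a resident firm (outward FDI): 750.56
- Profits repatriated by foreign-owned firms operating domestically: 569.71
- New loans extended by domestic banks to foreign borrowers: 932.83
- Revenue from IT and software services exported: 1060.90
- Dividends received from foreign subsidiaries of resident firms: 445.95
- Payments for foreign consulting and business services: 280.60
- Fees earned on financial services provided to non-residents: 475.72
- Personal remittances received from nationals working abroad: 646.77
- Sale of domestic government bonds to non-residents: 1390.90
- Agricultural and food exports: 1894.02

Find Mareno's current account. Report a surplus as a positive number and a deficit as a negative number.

Goods: 1372.08 + 1894.02 = 3266.10
Services: -280.60 + 475.72 + 1060.90 = 1256.02
Primary income: -359.31 + 445.95 - 569.71 + 278.21 = -204.86
Secondary income: 646.77 + 72.40 = 719.17
Current account = 3266.10 + 1256.02 + (-204.86) + 719.17 = 5036.43
(Excluded from the current account — capital account: capital transfers received from emigrants 196.91; financial account: increase in resident deposits held at foreign banks 409.18, borrowing by resident firms from foreign banks 963.24, acquisition of a foreign subsidiary by a resident firm (outward FDI) 750.56, new loans extended by domestic banks to foreign borrowers 932.83, sale of domestic government bonds to non-residents 1390.90.)

5036.43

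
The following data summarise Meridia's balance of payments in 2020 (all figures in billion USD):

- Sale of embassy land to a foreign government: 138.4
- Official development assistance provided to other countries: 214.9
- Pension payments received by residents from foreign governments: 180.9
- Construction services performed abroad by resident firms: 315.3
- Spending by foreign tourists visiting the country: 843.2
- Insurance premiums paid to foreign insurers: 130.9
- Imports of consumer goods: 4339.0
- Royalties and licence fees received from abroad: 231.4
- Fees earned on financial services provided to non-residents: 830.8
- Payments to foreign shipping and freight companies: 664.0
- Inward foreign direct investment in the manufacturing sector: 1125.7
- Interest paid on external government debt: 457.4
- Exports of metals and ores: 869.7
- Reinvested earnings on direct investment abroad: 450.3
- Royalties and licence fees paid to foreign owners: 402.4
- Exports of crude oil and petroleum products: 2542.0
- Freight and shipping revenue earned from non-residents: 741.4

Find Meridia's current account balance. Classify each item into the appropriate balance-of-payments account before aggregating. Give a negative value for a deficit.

Goods: 869.7 + 2542.0 - 4339.0 = -927.3
Services: 830.8 + 843.2 - 130.9 + 231.4 + 741.4 - 664.0 - 402.4 + 315.3 = 1764.8
Primary income: -457.4 + 450.3 = -7.1
Secondary income: -214.9 + 180.9 = -34.0
Current account = (-927.3) + 1764.8 + (-7.1) + (-34.0) = 796.4
(Excluded from the current account — capital account: sale of embassy land to a foreign government 138.4; financial account: inward foreign direct investment in the manufacturing sector 1125.7.)

796.4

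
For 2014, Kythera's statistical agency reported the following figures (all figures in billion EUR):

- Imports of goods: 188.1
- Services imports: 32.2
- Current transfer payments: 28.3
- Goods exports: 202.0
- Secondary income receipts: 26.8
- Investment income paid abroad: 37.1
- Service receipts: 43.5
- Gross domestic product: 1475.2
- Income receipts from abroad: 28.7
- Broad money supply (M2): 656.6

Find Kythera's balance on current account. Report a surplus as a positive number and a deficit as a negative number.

15.3

Goods balance = 202.0 - 188.1 = 13.9
Services balance = 43.5 - 32.2 = 11.3
Trade balance (goods + services) = 13.9 + 11.3 = 25.2
Net primary income = 28.7 - 37.1 = -8.4
Net secondary income = 26.8 - 28.3 = -1.5
Current account = 25.2 + (-8.4) + (-1.5) = 15.3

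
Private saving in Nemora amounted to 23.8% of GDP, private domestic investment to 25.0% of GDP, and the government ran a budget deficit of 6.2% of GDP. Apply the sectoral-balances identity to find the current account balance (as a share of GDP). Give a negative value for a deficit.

-7.4

By the sectoral-balances identity, CA = (S_private - I) + (T - G).
Private balance = 23.8 - 25.0 = -1.2
Government balance (T - G) = -6.2
CA = -1.2 + (-6.2) = -7.4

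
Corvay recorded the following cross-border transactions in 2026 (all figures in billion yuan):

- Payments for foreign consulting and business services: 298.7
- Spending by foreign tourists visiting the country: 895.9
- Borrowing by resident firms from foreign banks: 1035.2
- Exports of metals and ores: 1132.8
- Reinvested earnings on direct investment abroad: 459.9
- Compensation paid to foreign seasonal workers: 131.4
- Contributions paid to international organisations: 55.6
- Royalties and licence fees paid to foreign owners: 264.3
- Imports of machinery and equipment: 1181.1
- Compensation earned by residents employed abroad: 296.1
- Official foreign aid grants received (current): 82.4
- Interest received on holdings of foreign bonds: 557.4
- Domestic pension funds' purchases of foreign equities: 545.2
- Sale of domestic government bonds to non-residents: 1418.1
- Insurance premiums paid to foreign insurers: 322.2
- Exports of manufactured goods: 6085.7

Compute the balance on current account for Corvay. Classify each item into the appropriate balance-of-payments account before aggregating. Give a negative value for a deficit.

7256.9

Goods: 6085.7 + 1132.8 - 1181.1 = 6037.4
Services: -298.7 - 322.2 + 895.9 - 264.3 = 10.7
Primary income: -131.4 + 459.9 + 557.4 + 296.1 = 1182.0
Secondary income: 82.4 - 55.6 = 26.8
Current account = 6037.4 + 10.7 + 1182.0 + 26.8 = 7256.9
(Excluded from the current account — financial account: borrowing by resident firms from foreign banks 1035.2, domestic pension funds' purchases of foreign equities 545.2, sale of domestic government bonds to non-residents 1418.1.)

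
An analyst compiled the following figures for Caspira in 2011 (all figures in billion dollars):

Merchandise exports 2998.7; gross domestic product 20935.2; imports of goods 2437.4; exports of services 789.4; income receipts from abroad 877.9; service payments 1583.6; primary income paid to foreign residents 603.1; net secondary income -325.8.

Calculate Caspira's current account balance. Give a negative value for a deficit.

Goods balance = 2998.7 - 2437.4 = 561.3
Services balance = 789.4 - 1583.6 = -794.2
Trade balance (goods + services) = 561.3 + (-794.2) = -232.9
Net primary income = 877.9 - 603.1 = 274.8
Net secondary income = -325.8
Current account = -232.9 + 274.8 + (-325.8) = -283.9

-283.9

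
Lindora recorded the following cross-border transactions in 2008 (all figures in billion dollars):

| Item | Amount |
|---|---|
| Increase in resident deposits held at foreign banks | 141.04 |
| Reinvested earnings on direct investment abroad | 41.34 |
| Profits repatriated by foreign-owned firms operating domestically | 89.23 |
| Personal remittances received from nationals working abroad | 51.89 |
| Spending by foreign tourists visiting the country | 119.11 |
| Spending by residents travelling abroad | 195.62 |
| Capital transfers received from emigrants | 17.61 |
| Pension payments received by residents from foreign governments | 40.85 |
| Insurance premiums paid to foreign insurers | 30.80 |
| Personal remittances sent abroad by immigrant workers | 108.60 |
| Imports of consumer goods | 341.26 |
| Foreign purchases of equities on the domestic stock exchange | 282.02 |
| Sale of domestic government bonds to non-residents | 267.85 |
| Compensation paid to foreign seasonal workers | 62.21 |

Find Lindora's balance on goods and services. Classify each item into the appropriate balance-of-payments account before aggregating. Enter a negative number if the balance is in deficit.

-448.57

Goods: -341.26
Services: -195.62 - 30.80 + 119.11 = -107.31
Trade balance = -341.26 + (-107.31) = -448.57
(Excluded from the trade balance — financial account: increase in resident deposits held at foreign banks 141.04, foreign purchases of equities on the domestic stock exchange 282.02, sale of domestic government bonds to non-residents 267.85; primary income: reinvested earnings on direct investment abroad 41.34, profits repatriated by foreign-owned firms operating domestically 89.23, compensation paid to foreign seasonal workers 62.21; secondary income: personal remittances received from nationals working abroad 51.89, pension payments received by residents from foreign governments 40.85, personal remittances sent abroad by immigrant workers 108.60; capital account: capital transfers received from emigrants 17.61.)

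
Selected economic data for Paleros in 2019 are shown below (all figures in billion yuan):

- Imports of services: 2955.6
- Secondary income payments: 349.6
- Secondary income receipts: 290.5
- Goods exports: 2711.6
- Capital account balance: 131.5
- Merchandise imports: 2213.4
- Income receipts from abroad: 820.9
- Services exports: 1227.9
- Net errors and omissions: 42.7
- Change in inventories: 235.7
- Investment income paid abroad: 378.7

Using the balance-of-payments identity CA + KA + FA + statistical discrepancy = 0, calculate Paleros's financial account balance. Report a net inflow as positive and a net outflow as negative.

672.2

Goods balance = 2711.6 - 2213.4 = 498.2
Services balance = 1227.9 - 2955.6 = -1727.7
Trade balance (goods + services) = 498.2 + (-1727.7) = -1229.5
Net primary income = 820.9 - 378.7 = 442.2
Net secondary income = 290.5 - 349.6 = -59.1
Current account = -1229.5 + 442.2 + (-59.1) = -846.4
Financial account = -(-846.4 + 131.5 + 42.7) = 672.2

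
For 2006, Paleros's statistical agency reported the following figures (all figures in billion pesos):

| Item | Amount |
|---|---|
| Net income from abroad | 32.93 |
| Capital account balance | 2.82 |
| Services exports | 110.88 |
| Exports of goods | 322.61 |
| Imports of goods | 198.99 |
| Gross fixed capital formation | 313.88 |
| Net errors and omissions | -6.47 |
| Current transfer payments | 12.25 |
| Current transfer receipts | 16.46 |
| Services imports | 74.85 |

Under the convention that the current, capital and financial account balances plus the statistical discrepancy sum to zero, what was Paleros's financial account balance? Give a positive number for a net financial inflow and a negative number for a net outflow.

Goods balance = 322.61 - 198.99 = 123.62
Services balance = 110.88 - 74.85 = 36.03
Trade balance (goods + services) = 123.62 + 36.03 = 159.65
Net primary income = 32.93
Net secondary income = 16.46 - 12.25 = 4.21
Current account = 159.65 + 32.93 + 4.21 = 196.79
Financial account = -(196.79 + 2.82 + (-6.47)) = -193.14

-193.14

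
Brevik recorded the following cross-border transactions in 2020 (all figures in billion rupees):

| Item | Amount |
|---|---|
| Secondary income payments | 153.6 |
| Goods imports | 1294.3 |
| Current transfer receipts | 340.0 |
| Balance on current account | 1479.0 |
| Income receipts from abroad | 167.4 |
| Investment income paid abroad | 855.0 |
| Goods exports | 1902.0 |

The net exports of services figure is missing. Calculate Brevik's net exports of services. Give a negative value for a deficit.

1372.5

Current account = goods balance + services balance + net primary income + net secondary income
Sum of the known components = 106.5
Net exports of services = CA - (known components) = 1479.0 - 106.5 = 1372.5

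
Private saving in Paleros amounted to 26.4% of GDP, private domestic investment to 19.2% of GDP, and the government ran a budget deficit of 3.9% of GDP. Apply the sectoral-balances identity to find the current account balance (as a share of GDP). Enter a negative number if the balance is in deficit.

By the sectoral-balances identity, CA = (S_private - I) + (T - G).
Private balance = 26.4 - 19.2 = 7.2
Government balance (T - G) = -3.9
CA = 7.2 + (-3.9) = 3.3

3.3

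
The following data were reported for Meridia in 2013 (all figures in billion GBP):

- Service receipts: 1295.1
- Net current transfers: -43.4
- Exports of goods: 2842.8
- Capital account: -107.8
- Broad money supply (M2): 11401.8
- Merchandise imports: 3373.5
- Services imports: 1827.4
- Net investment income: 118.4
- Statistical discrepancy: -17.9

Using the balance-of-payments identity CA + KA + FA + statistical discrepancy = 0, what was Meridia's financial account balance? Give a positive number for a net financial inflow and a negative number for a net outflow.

1113.7

Goods balance = 2842.8 - 3373.5 = -530.7
Services balance = 1295.1 - 1827.4 = -532.3
Trade balance (goods + services) = -530.7 + (-532.3) = -1063.0
Net primary income = 118.4
Net secondary income = -43.4
Current account = -1063.0 + 118.4 + (-43.4) = -988.0
Financial account = -(-988.0 + (-107.8) + (-17.9)) = 1113.7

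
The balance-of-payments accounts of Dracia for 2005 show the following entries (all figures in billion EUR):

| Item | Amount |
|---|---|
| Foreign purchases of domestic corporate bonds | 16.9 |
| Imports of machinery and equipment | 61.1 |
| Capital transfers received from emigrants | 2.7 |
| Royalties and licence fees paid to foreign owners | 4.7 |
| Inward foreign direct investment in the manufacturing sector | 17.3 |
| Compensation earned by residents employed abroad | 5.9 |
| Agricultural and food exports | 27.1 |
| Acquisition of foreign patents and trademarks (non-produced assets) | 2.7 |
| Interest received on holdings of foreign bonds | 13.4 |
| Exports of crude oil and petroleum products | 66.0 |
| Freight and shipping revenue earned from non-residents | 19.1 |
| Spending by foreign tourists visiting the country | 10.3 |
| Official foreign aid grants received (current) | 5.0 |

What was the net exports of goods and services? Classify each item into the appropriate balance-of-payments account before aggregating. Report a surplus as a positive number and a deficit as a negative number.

56.7

Goods: -61.1 + 66.0 + 27.1 = 32.0
Services: -4.7 + 10.3 + 19.1 = 24.7
Trade balance = 32.0 + 24.7 = 56.7
(Excluded from the trade balance — financial account: foreign purchases of domestic corporate bonds 16.9, inward foreign direct investment in the manufacturing sector 17.3; capital account: capital transfers received from emigrants 2.7, acquisition of foreign patents and trademarks (non-produced assets) 2.7; primary income: compensation earned by residents employed abroad 5.9, interest received on holdings of foreign bonds 13.4; secondary income: official foreign aid grants received (current) 5.0.)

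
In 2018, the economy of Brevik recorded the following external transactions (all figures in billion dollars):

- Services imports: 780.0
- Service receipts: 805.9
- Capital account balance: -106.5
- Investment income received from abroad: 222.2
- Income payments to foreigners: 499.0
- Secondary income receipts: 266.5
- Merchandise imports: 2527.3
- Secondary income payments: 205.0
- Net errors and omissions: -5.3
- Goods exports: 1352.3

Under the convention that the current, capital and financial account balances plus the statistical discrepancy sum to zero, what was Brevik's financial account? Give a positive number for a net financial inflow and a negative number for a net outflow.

Goods balance = 1352.3 - 2527.3 = -1175.0
Services balance = 805.9 - 780.0 = 25.9
Trade balance (goods + services) = -1175.0 + 25.9 = -1149.1
Net primary income = 222.2 - 499.0 = -276.8
Net secondary income = 266.5 - 205.0 = 61.5
Current account = -1149.1 + (-276.8) + 61.5 = -1364.4
Financial account = -(-1364.4 + (-106.5) + (-5.3)) = 1476.2

1476.2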